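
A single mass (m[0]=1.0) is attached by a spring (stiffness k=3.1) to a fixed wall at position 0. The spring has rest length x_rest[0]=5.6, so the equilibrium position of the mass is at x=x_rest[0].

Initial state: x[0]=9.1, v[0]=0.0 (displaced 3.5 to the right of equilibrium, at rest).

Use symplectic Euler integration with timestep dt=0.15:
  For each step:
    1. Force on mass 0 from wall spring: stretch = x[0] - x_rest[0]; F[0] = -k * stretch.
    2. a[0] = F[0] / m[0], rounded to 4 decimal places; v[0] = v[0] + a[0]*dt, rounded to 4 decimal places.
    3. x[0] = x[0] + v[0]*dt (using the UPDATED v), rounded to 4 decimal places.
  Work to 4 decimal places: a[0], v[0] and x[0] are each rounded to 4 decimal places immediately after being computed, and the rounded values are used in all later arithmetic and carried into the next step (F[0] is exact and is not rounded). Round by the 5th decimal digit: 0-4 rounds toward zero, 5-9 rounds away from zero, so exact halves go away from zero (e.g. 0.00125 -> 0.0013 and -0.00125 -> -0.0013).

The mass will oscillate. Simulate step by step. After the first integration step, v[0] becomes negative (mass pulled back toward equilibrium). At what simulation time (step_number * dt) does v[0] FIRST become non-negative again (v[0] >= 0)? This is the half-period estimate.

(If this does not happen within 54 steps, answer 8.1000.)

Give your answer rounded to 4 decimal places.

Answer: 1.8000

Derivation:
Step 0: x=[9.1000] v=[0.0000]
Step 1: x=[8.8559] v=[-1.6275]
Step 2: x=[8.3847] v=[-3.1415]
Step 3: x=[7.7192] v=[-4.4364]
Step 4: x=[6.9059] v=[-5.4218]
Step 5: x=[6.0016] v=[-6.0290]
Step 6: x=[5.0692] v=[-6.2158]
Step 7: x=[4.1739] v=[-5.9690]
Step 8: x=[3.3780] v=[-5.3059]
Step 9: x=[2.7371] v=[-4.2727]
Step 10: x=[2.2959] v=[-2.9415]
Step 11: x=[2.0851] v=[-1.4051]
Step 12: x=[2.1195] v=[0.2293]
First v>=0 after going negative at step 12, time=1.8000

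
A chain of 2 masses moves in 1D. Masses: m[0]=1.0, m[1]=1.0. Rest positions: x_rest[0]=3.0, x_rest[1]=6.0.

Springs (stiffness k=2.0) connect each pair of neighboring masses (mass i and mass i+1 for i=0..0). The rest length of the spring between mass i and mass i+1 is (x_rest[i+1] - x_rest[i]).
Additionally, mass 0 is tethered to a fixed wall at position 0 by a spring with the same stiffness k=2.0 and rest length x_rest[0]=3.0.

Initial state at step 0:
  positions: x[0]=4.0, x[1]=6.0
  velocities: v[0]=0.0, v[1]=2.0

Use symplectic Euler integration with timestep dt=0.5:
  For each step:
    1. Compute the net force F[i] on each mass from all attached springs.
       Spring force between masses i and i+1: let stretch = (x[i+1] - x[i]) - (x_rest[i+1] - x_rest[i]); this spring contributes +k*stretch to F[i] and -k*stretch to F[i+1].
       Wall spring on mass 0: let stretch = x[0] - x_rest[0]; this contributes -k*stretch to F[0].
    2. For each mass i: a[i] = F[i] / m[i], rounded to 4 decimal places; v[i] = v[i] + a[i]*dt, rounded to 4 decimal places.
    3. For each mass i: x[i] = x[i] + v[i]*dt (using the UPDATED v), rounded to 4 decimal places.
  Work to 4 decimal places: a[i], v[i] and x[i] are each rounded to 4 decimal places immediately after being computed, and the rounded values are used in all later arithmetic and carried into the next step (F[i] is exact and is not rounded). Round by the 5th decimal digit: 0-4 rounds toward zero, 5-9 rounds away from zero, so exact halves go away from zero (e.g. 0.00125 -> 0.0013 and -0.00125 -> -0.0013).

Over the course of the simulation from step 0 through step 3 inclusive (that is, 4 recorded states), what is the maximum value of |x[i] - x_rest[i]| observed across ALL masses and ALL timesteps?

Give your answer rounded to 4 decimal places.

Answer: 2.2500

Derivation:
Step 0: x=[4.0000 6.0000] v=[0.0000 2.0000]
Step 1: x=[3.0000 7.5000] v=[-2.0000 3.0000]
Step 2: x=[2.7500 8.2500] v=[-0.5000 1.5000]
Step 3: x=[3.8750 7.7500] v=[2.2500 -1.0000]
Max displacement = 2.2500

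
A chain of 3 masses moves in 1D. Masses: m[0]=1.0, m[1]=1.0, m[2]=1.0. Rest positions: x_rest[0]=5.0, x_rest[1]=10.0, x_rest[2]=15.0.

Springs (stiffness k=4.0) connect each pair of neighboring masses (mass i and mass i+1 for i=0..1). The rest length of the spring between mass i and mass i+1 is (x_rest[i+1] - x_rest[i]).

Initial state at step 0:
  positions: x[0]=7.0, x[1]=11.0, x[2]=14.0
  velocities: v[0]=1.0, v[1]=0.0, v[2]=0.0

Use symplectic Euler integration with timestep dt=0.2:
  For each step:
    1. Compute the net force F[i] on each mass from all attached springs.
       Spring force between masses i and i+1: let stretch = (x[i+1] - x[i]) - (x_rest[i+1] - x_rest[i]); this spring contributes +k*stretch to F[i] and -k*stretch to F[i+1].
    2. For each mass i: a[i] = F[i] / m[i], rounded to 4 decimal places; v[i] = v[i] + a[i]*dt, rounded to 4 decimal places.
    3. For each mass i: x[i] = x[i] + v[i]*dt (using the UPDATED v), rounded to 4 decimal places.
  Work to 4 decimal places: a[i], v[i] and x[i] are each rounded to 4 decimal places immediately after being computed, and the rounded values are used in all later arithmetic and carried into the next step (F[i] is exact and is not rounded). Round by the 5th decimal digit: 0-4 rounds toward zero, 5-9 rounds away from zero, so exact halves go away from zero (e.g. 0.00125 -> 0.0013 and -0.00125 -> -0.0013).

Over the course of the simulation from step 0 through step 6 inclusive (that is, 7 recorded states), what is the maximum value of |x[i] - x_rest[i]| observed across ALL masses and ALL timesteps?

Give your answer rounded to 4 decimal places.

Answer: 2.1974

Derivation:
Step 0: x=[7.0000 11.0000 14.0000] v=[1.0000 0.0000 0.0000]
Step 1: x=[7.0400 10.8400 14.3200] v=[0.2000 -0.8000 1.6000]
Step 2: x=[6.8880 10.6288 14.8832] v=[-0.7600 -1.0560 2.8160]
Step 3: x=[6.5345 10.4998 15.5657] v=[-1.7674 -0.6451 3.4125]
Step 4: x=[6.0155 10.5469 16.2377] v=[-2.5952 0.2354 3.3598]
Step 5: x=[5.4215 10.7795 16.7991] v=[-2.9701 1.1629 2.8072]
Step 6: x=[4.8848 11.1179 17.1974] v=[-2.6837 1.6922 1.9915]
Max displacement = 2.1974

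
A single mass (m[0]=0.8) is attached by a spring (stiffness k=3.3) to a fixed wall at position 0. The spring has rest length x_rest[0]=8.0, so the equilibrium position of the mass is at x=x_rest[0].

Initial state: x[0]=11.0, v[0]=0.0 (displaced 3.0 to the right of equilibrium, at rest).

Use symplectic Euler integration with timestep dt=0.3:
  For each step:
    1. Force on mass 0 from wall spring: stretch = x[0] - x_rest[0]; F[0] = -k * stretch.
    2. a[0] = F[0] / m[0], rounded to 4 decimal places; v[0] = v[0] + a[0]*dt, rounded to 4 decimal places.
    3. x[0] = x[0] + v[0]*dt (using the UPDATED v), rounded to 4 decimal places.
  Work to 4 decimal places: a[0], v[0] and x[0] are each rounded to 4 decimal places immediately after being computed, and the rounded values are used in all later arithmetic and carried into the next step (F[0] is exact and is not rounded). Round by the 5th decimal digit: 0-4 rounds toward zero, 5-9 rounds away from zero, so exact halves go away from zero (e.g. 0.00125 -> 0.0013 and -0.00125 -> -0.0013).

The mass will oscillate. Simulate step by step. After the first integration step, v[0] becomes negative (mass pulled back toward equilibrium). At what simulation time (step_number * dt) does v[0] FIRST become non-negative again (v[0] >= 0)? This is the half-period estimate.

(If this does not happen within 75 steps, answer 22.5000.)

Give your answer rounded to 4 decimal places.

Step 0: x=[11.0000] v=[0.0000]
Step 1: x=[9.8863] v=[-3.7125]
Step 2: x=[8.0723] v=[-6.0468]
Step 3: x=[6.2314] v=[-6.1363]
Step 4: x=[5.0471] v=[-3.9477]
Step 5: x=[4.9591] v=[-0.2935]
Step 6: x=[6.0000] v=[3.4696]
First v>=0 after going negative at step 6, time=1.8000

Answer: 1.8000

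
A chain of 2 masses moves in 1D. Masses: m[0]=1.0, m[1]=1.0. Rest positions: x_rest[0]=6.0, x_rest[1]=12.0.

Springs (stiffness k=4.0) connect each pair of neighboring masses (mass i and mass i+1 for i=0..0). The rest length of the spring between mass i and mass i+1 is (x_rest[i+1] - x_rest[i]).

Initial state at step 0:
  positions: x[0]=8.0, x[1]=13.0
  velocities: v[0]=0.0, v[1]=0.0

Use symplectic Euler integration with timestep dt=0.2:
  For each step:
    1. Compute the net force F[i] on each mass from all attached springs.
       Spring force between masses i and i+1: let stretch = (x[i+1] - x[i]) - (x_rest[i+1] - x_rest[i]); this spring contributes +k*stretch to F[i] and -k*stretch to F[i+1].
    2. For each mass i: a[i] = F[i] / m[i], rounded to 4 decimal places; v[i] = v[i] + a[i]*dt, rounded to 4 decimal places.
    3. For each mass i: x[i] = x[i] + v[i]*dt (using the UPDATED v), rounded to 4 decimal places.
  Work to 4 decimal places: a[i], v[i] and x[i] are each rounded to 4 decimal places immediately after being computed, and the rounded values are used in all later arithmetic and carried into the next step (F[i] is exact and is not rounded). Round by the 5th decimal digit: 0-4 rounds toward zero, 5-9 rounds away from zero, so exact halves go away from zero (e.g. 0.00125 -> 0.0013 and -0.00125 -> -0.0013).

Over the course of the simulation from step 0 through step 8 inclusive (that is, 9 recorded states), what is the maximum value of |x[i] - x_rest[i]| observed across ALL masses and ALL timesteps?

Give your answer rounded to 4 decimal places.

Step 0: x=[8.0000 13.0000] v=[0.0000 0.0000]
Step 1: x=[7.8400 13.1600] v=[-0.8000 0.8000]
Step 2: x=[7.5712 13.4288] v=[-1.3440 1.3440]
Step 3: x=[7.2796 13.7204] v=[-1.4579 1.4579]
Step 4: x=[7.0585 13.9415] v=[-1.1053 1.1053]
Step 5: x=[6.9787 14.0213] v=[-0.3989 0.3989]
Step 6: x=[7.0657 13.9343] v=[0.4352 -0.4352]
Step 7: x=[7.2917 13.7083] v=[1.1301 -1.1301]
Step 8: x=[7.5844 13.4156] v=[1.4634 -1.4634]
Max displacement = 2.0213

Answer: 2.0213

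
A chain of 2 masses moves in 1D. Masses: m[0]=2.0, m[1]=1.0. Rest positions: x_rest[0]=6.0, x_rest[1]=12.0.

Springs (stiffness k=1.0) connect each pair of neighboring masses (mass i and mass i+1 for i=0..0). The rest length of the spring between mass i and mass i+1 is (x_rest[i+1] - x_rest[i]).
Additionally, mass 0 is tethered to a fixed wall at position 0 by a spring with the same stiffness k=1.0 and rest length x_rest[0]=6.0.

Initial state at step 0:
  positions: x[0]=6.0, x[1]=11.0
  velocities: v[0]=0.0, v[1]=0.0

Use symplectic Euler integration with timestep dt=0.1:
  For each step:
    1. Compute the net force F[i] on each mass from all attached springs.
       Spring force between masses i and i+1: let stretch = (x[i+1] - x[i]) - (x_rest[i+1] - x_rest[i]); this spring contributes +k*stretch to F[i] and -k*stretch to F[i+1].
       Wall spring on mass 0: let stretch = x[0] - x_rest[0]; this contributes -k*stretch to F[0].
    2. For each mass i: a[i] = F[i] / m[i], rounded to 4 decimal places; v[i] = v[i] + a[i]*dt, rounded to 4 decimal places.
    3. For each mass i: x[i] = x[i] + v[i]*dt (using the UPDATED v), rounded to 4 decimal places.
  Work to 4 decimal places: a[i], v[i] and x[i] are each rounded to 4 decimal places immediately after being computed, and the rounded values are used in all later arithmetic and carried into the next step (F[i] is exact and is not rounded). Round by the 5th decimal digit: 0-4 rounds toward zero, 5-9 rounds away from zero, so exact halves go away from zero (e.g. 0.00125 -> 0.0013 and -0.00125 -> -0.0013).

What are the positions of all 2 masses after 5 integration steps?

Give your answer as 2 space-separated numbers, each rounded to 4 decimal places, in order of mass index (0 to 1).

Step 0: x=[6.0000 11.0000] v=[0.0000 0.0000]
Step 1: x=[5.9950 11.0100] v=[-0.0500 0.1000]
Step 2: x=[5.9851 11.0299] v=[-0.0990 0.1985]
Step 3: x=[5.9705 11.0593] v=[-0.1460 0.2940]
Step 4: x=[5.9515 11.0978] v=[-0.1901 0.3851]
Step 5: x=[5.9285 11.1449] v=[-0.2304 0.4705]

Answer: 5.9285 11.1449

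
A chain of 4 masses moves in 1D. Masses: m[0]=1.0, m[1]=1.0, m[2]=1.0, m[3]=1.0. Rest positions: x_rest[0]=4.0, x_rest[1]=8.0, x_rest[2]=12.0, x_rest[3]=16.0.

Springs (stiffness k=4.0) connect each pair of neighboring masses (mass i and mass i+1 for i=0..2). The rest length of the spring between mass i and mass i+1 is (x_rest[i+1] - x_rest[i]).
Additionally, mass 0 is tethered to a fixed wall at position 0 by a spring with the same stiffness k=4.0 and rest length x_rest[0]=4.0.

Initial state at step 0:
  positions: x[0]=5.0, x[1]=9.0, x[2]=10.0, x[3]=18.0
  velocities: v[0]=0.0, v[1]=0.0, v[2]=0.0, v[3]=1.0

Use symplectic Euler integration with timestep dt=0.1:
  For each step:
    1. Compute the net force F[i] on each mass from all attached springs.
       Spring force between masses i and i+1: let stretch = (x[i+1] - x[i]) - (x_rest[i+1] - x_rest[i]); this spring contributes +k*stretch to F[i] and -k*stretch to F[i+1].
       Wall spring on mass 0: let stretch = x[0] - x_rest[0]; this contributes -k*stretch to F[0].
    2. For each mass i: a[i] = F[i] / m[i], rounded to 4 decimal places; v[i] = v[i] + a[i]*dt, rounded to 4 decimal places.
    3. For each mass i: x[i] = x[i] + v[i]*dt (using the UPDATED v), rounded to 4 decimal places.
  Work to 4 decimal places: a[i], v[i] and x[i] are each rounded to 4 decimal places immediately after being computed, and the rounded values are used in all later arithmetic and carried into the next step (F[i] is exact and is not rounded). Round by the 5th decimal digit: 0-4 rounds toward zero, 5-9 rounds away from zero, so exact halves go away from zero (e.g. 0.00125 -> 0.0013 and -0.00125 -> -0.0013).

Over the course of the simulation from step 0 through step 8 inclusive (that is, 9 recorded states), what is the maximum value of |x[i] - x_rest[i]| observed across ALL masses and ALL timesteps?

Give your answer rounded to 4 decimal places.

Answer: 2.9341

Derivation:
Step 0: x=[5.0000 9.0000 10.0000 18.0000] v=[0.0000 0.0000 0.0000 1.0000]
Step 1: x=[4.9600 8.8800 10.2800 17.9400] v=[-0.4000 -1.2000 2.8000 -0.6000]
Step 2: x=[4.8784 8.6592 10.8104 17.7336] v=[-0.8160 -2.2080 5.3040 -2.0640]
Step 3: x=[4.7529 8.3732 11.5317 17.4103] v=[-1.2550 -2.8598 7.2128 -3.2333]
Step 4: x=[4.5821 8.0688 12.3618 17.0118] v=[-1.7080 -3.0445 8.3008 -3.9847]
Step 5: x=[4.3675 7.7966 13.2062 16.5873] v=[-2.1462 -2.7220 8.4436 -4.2447]
Step 6: x=[4.1153 7.6036 13.9694 16.1876] v=[-2.5216 -1.9298 7.6322 -3.9971]
Step 7: x=[3.8381 7.5257 14.5667 15.8592] v=[-2.7724 -0.7788 5.9732 -3.2844]
Step 8: x=[3.5548 7.5820 14.9341 15.6391] v=[-2.8326 0.5626 3.6738 -2.2014]
Max displacement = 2.9341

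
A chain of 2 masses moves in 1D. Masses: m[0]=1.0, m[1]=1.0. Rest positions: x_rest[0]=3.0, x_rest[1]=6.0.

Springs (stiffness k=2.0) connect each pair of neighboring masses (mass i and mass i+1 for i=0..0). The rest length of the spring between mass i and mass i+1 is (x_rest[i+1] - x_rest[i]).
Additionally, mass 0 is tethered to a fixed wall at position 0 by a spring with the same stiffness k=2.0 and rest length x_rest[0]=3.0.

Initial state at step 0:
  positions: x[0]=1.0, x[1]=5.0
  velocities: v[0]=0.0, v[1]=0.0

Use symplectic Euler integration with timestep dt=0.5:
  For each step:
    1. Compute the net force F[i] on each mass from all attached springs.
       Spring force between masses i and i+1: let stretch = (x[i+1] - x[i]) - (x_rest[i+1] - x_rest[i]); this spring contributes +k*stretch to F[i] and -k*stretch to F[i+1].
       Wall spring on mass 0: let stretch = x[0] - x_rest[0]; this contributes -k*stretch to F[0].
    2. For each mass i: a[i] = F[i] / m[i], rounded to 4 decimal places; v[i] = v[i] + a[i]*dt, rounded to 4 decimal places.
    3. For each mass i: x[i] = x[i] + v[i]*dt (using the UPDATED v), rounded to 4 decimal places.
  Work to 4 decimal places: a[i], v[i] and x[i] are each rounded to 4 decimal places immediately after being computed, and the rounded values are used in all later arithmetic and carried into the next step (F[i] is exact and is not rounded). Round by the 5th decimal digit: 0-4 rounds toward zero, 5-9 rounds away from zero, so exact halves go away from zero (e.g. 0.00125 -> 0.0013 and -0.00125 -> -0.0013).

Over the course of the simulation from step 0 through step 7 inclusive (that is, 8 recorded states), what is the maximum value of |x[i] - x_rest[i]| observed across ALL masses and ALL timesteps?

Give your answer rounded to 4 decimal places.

Answer: 2.1797

Derivation:
Step 0: x=[1.0000 5.0000] v=[0.0000 0.0000]
Step 1: x=[2.5000 4.5000] v=[3.0000 -1.0000]
Step 2: x=[3.7500 4.5000] v=[2.5000 0.0000]
Step 3: x=[3.5000 5.6250] v=[-0.5000 2.2500]
Step 4: x=[2.5625 7.1875] v=[-1.8750 3.1250]
Step 5: x=[2.6563 7.9375] v=[0.1875 1.5000]
Step 6: x=[4.0625 7.5469] v=[2.8124 -0.7812]
Step 7: x=[5.1797 6.9141] v=[2.2343 -1.2656]
Max displacement = 2.1797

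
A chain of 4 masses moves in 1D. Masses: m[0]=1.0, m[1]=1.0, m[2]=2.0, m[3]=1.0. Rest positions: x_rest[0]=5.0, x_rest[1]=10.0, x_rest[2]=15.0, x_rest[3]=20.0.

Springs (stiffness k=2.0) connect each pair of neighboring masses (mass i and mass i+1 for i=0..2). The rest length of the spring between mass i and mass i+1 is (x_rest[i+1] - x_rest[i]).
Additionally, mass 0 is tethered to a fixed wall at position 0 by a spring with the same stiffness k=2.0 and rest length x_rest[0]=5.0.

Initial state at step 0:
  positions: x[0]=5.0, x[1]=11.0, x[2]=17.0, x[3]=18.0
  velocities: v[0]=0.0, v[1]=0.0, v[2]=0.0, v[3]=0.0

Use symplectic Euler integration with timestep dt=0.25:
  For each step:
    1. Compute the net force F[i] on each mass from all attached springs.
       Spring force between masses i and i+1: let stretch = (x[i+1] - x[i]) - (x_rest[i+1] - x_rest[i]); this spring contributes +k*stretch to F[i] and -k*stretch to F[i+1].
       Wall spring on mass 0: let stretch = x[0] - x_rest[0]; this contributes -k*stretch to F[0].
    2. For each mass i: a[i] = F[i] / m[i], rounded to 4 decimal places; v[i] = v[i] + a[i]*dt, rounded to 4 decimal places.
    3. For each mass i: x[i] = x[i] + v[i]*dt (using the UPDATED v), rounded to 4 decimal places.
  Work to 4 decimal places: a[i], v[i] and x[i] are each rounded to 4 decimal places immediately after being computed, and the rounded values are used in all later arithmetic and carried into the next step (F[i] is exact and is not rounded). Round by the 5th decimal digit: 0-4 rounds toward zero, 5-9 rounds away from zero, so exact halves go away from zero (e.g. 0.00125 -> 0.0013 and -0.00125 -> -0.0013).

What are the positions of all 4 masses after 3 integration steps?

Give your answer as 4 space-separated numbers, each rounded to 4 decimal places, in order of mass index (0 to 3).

Answer: 5.5987 10.8936 15.4600 20.5138

Derivation:
Step 0: x=[5.0000 11.0000 17.0000 18.0000] v=[0.0000 0.0000 0.0000 0.0000]
Step 1: x=[5.1250 11.0000 16.6875 18.5000] v=[0.5000 0.0000 -1.2500 2.0000]
Step 2: x=[5.3438 10.9766 16.1328 19.3985] v=[0.8750 -0.0938 -2.2188 3.5938]
Step 3: x=[5.5987 10.8936 15.4600 20.5138] v=[1.0195 -0.3321 -2.6914 4.4610]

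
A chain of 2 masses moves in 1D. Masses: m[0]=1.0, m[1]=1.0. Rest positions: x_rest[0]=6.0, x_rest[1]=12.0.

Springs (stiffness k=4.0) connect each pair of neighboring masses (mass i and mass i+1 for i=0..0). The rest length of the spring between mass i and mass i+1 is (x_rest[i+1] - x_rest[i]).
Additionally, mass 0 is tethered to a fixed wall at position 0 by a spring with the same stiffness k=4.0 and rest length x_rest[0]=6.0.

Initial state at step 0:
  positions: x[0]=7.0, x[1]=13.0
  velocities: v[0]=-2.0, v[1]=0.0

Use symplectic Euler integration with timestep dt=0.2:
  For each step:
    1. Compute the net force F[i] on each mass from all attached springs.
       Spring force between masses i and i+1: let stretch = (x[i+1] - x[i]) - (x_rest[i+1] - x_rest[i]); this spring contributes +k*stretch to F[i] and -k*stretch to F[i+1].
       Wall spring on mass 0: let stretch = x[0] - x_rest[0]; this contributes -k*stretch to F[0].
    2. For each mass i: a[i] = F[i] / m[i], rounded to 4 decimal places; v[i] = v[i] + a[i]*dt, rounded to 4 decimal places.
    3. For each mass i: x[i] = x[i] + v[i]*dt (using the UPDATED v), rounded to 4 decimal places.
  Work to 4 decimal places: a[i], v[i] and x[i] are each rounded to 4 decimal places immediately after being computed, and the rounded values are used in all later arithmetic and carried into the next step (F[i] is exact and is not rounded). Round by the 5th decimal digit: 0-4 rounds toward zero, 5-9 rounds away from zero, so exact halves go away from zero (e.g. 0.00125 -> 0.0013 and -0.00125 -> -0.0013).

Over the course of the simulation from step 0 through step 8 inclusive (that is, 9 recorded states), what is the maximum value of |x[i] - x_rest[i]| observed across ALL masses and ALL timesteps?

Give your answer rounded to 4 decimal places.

Step 0: x=[7.0000 13.0000] v=[-2.0000 0.0000]
Step 1: x=[6.4400 13.0000] v=[-2.8000 0.0000]
Step 2: x=[5.8992 12.9104] v=[-2.7040 -0.4480]
Step 3: x=[5.5363 12.6590] v=[-1.8144 -1.2570]
Step 4: x=[5.4272 12.2280] v=[-0.5453 -2.1552]
Step 5: x=[5.5379 11.6688] v=[0.5536 -2.7958]
Step 6: x=[5.7435 11.0887] v=[1.0280 -2.9005]
Step 7: x=[5.8854 10.6134] v=[0.7094 -2.3767]
Step 8: x=[5.8421 10.3416] v=[-0.2165 -1.3591]
Max displacement = 1.6584

Answer: 1.6584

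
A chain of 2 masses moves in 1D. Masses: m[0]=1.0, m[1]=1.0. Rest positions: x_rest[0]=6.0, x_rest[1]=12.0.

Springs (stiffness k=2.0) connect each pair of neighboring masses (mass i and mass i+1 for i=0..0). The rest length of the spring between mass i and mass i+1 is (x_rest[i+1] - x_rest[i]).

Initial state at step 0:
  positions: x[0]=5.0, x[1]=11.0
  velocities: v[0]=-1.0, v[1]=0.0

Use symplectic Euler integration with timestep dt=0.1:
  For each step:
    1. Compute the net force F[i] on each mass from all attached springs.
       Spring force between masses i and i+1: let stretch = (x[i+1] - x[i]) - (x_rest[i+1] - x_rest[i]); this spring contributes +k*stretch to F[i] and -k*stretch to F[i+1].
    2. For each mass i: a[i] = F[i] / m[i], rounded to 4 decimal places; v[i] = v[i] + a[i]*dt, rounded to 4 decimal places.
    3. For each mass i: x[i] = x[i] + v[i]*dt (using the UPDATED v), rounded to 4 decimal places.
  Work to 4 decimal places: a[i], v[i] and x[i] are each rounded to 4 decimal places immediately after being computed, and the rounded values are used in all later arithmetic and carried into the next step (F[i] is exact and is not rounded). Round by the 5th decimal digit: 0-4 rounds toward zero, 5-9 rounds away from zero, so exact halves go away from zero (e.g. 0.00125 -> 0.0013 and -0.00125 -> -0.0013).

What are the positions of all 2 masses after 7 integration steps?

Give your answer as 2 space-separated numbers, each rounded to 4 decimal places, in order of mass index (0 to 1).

Answer: 4.4023 10.8977

Derivation:
Step 0: x=[5.0000 11.0000] v=[-1.0000 0.0000]
Step 1: x=[4.9000 11.0000] v=[-1.0000 0.0000]
Step 2: x=[4.8020 10.9980] v=[-0.9800 -0.0200]
Step 3: x=[4.7079 10.9921] v=[-0.9408 -0.0592]
Step 4: x=[4.6195 10.9805] v=[-0.8840 -0.1160]
Step 5: x=[4.5383 10.9617] v=[-0.8118 -0.1882]
Step 6: x=[4.4656 10.9344] v=[-0.7271 -0.2729]
Step 7: x=[4.4023 10.8977] v=[-0.6333 -0.3667]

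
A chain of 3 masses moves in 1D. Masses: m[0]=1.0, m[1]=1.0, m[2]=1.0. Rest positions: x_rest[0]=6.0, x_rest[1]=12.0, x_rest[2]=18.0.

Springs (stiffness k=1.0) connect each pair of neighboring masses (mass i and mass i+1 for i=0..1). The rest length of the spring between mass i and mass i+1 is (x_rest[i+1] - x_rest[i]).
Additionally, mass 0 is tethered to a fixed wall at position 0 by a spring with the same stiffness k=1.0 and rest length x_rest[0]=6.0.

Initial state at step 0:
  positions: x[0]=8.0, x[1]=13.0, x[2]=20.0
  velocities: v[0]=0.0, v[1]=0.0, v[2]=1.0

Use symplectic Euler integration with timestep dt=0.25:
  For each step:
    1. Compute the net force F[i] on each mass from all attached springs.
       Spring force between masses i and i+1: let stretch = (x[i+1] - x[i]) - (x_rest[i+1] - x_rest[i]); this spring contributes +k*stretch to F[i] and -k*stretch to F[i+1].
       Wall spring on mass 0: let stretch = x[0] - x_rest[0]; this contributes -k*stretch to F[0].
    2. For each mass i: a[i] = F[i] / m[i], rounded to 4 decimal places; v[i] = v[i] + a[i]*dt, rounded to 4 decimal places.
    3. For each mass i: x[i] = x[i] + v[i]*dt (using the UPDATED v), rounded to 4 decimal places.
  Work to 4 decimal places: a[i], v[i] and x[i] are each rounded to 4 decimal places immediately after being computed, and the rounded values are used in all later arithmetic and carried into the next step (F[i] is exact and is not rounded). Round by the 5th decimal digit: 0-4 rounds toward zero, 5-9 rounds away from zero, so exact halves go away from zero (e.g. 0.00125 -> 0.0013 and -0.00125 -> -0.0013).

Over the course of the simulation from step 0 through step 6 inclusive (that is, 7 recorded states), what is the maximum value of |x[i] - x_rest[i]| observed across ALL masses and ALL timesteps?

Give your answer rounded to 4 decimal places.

Step 0: x=[8.0000 13.0000 20.0000] v=[0.0000 0.0000 1.0000]
Step 1: x=[7.8125 13.1250 20.1875] v=[-0.7500 0.5000 0.7500]
Step 2: x=[7.4688 13.3594 20.3086] v=[-1.3750 0.9375 0.4844]
Step 3: x=[7.0264 13.6600 20.3704] v=[-1.7696 1.2022 0.2471]
Step 4: x=[6.5595 13.9654 20.3878] v=[-1.8678 1.2214 0.0695]
Step 5: x=[6.1455 14.2093 20.3788] v=[-1.6562 0.9755 -0.0361]
Step 6: x=[5.8514 14.3348 20.3592] v=[-1.1766 0.5019 -0.0785]
Max displacement = 2.3878

Answer: 2.3878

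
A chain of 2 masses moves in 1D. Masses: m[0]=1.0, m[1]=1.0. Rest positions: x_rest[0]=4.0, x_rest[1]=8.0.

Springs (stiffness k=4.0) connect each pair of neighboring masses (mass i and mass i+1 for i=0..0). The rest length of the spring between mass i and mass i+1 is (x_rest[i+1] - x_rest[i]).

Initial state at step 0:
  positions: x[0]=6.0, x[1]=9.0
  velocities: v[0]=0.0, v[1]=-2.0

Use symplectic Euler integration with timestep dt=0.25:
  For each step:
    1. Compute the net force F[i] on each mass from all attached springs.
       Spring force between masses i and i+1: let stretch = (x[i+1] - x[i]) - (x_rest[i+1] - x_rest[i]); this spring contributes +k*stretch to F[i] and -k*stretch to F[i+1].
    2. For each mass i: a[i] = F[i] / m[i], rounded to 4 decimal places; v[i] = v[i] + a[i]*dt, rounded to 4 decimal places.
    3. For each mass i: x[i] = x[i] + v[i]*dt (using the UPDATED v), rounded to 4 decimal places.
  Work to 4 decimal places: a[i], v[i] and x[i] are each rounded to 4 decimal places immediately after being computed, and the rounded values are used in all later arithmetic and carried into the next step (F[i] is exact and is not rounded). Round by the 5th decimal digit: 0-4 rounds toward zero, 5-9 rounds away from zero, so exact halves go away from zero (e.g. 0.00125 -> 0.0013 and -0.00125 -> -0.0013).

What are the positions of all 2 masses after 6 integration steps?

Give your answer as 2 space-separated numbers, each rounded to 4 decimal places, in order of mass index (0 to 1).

Answer: 3.6407 8.3594

Derivation:
Step 0: x=[6.0000 9.0000] v=[0.0000 -2.0000]
Step 1: x=[5.7500 8.7500] v=[-1.0000 -1.0000]
Step 2: x=[5.2500 8.7500] v=[-2.0000 0.0000]
Step 3: x=[4.6250 8.8750] v=[-2.5000 0.5000]
Step 4: x=[4.0625 8.9375] v=[-2.2500 0.2500]
Step 5: x=[3.7188 8.7813] v=[-1.3750 -0.6250]
Step 6: x=[3.6407 8.3594] v=[-0.3125 -1.6875]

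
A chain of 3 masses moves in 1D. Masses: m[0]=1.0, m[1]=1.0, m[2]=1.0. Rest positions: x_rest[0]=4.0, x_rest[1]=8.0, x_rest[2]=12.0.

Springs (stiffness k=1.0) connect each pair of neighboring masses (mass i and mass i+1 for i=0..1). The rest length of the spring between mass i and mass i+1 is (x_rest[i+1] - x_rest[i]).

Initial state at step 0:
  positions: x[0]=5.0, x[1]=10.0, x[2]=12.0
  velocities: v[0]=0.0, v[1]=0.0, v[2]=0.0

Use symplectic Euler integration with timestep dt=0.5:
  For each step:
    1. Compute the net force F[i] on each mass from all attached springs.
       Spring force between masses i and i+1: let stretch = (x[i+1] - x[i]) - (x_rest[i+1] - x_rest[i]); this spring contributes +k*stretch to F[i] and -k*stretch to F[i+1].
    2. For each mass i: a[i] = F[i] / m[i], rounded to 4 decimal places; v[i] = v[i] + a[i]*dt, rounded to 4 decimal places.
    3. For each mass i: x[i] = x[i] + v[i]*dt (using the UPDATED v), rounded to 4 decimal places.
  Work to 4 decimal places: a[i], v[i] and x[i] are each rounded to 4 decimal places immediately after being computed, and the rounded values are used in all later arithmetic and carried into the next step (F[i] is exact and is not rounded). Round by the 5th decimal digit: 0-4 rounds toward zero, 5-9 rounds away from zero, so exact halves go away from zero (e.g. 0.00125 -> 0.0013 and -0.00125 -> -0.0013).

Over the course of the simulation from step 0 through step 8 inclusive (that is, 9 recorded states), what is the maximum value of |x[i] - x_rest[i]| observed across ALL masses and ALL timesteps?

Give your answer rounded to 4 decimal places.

Step 0: x=[5.0000 10.0000 12.0000] v=[0.0000 0.0000 0.0000]
Step 1: x=[5.2500 9.2500 12.5000] v=[0.5000 -1.5000 1.0000]
Step 2: x=[5.5000 8.3125 13.1875] v=[0.5000 -1.8750 1.3750]
Step 3: x=[5.4531 7.8906 13.6563] v=[-0.0938 -0.8438 0.9375]
Step 4: x=[5.0156 8.3008 13.6837] v=[-0.8751 0.8203 0.0547]
Step 5: x=[4.3994 9.2354 13.3653] v=[-1.2325 1.8692 -0.6368]
Step 6: x=[3.9922 9.9935 13.0144] v=[-0.8145 1.5162 -0.7018]
Step 7: x=[4.0853 10.0065 12.9083] v=[0.1862 0.0260 -0.2123]
Step 8: x=[4.6587 9.2647 13.0767] v=[1.1468 -1.4837 0.3368]
Max displacement = 2.0065

Answer: 2.0065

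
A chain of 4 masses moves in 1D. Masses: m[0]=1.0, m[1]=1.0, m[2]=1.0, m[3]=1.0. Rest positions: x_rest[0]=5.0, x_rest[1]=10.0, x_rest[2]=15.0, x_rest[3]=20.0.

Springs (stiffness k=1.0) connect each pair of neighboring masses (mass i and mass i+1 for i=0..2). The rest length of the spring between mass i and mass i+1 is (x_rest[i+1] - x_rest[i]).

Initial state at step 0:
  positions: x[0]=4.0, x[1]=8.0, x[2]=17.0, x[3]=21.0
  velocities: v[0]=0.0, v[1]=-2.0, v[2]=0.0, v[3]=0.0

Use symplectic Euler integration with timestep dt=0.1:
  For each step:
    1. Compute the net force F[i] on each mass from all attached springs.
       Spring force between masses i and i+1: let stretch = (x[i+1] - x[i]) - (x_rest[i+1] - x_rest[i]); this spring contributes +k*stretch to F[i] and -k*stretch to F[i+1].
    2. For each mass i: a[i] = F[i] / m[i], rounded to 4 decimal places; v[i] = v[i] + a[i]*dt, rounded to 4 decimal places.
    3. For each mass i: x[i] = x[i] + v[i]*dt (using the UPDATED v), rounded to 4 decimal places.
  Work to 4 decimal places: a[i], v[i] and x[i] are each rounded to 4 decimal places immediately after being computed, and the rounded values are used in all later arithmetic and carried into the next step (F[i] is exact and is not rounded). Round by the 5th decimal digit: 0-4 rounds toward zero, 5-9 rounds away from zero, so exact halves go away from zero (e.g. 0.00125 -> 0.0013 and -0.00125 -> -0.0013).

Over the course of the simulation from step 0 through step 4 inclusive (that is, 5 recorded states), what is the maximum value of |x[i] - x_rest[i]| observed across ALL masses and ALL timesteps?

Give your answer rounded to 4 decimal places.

Answer: 2.2921

Derivation:
Step 0: x=[4.0000 8.0000 17.0000 21.0000] v=[0.0000 -2.0000 0.0000 0.0000]
Step 1: x=[3.9900 7.8500 16.9500 21.0100] v=[-0.1000 -1.5000 -0.5000 0.1000]
Step 2: x=[3.9686 7.7524 16.8496 21.0294] v=[-0.2140 -0.9760 -1.0040 0.1940]
Step 3: x=[3.9350 7.7079 16.7000 21.0570] v=[-0.3356 -0.4447 -1.4957 0.2760]
Step 4: x=[3.8892 7.7156 16.5041 21.0910] v=[-0.4583 0.0772 -1.9592 0.3403]
Max displacement = 2.2921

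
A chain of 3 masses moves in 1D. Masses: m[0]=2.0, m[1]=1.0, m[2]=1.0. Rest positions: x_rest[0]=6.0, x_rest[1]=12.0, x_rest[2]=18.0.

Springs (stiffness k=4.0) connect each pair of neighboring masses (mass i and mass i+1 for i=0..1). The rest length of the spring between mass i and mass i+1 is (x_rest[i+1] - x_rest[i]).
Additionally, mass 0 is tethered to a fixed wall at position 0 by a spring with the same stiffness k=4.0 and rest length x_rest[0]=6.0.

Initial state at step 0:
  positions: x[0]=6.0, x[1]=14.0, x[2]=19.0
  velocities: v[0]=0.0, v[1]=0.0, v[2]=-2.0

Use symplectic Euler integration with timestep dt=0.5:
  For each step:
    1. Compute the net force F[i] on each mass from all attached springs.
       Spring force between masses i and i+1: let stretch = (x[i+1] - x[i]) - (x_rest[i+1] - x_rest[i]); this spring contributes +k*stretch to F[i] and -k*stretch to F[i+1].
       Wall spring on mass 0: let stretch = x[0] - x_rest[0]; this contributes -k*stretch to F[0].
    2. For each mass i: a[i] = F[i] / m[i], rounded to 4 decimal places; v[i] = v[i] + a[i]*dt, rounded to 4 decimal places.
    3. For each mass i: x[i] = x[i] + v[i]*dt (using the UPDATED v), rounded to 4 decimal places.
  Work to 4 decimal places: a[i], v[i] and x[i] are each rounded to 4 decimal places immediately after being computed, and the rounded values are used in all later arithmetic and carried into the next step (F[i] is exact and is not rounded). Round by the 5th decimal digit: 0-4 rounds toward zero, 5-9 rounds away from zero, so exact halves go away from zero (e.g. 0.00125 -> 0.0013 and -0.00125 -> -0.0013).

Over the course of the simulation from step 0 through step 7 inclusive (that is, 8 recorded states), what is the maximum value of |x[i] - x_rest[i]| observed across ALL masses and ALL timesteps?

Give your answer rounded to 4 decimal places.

Answer: 2.5000

Derivation:
Step 0: x=[6.0000 14.0000 19.0000] v=[0.0000 0.0000 -2.0000]
Step 1: x=[7.0000 11.0000 19.0000] v=[2.0000 -6.0000 0.0000]
Step 2: x=[6.5000 12.0000 17.0000] v=[-1.0000 2.0000 -4.0000]
Step 3: x=[5.5000 12.5000 16.0000] v=[-2.0000 1.0000 -2.0000]
Step 4: x=[5.2500 9.5000 17.5000] v=[-0.5000 -6.0000 3.0000]
Step 5: x=[4.5000 10.2500 17.0000] v=[-1.5000 1.5000 -1.0000]
Step 6: x=[4.3750 12.0000 15.7500] v=[-0.2500 3.5000 -2.5000]
Step 7: x=[5.8750 9.8750 16.7500] v=[3.0000 -4.2500 2.0000]
Max displacement = 2.5000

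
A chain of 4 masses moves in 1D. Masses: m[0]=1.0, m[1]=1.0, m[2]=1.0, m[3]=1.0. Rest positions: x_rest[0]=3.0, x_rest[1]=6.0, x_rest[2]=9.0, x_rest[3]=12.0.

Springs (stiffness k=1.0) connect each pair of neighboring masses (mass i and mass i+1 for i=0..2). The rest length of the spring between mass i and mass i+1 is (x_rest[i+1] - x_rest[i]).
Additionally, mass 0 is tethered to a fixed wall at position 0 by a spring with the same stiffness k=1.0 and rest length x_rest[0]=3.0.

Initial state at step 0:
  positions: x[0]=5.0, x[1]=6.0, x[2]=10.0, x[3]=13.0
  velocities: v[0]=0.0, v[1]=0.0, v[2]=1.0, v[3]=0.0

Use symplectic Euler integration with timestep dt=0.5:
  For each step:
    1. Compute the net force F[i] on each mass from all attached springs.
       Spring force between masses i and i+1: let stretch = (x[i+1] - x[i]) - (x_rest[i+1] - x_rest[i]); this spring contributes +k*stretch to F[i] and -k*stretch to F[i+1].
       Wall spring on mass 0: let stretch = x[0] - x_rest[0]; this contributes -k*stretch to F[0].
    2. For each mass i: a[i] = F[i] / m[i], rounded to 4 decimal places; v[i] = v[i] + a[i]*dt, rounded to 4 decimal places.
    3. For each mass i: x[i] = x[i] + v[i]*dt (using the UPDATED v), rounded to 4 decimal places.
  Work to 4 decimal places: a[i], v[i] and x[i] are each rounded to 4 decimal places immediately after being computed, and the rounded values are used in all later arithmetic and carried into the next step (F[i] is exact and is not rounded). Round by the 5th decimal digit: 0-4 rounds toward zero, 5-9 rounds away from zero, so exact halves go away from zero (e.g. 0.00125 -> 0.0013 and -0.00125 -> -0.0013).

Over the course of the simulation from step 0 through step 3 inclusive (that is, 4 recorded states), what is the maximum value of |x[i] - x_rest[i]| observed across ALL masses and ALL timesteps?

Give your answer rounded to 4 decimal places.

Answer: 2.0313

Derivation:
Step 0: x=[5.0000 6.0000 10.0000 13.0000] v=[0.0000 0.0000 1.0000 0.0000]
Step 1: x=[4.0000 6.7500 10.2500 13.0000] v=[-2.0000 1.5000 0.5000 0.0000]
Step 2: x=[2.6875 7.6875 10.3125 13.0625] v=[-2.6250 1.8750 0.1250 0.1250]
Step 3: x=[1.9531 8.0313 10.4063 13.1875] v=[-1.4688 0.6875 0.1875 0.2500]
Max displacement = 2.0313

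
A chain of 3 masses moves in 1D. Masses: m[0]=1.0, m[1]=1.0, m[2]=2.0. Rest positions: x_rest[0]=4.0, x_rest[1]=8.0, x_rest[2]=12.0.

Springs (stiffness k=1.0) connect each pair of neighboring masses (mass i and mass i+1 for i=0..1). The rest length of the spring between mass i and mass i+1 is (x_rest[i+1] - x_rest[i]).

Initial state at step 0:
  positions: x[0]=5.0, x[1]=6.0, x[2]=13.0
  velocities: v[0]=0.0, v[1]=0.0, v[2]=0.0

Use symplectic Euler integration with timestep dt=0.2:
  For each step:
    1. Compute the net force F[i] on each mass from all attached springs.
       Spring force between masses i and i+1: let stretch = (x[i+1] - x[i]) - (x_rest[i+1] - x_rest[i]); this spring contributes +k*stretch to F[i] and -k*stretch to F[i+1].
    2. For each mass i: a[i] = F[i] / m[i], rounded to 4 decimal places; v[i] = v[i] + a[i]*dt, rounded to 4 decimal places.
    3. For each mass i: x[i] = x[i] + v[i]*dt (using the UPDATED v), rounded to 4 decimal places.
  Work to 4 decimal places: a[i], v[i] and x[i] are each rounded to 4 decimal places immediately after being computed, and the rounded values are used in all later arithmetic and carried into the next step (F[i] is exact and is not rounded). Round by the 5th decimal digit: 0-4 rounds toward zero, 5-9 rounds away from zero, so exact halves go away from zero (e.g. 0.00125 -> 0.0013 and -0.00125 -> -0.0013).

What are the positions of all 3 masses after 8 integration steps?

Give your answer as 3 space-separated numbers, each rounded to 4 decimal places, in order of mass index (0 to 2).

Step 0: x=[5.0000 6.0000 13.0000] v=[0.0000 0.0000 0.0000]
Step 1: x=[4.8800 6.2400 12.9400] v=[-0.6000 1.2000 -0.3000]
Step 2: x=[4.6544 6.6936 12.8260] v=[-1.1280 2.2680 -0.5700]
Step 3: x=[4.3504 7.3109 12.6694] v=[-1.5202 3.0866 -0.7832]
Step 4: x=[4.0048 8.0241 12.4856] v=[-1.7281 3.5662 -0.9191]
Step 5: x=[3.6600 8.7550 12.2925] v=[-1.7242 3.6546 -0.9653]
Step 6: x=[3.3590 9.4236 12.1087] v=[-1.5052 3.3431 -0.9190]
Step 7: x=[3.1405 9.9570 11.9512] v=[-1.0923 2.6672 -0.7875]
Step 8: x=[3.0347 10.2975 11.8338] v=[-0.5290 1.7027 -0.5869]

Answer: 3.0347 10.2975 11.8338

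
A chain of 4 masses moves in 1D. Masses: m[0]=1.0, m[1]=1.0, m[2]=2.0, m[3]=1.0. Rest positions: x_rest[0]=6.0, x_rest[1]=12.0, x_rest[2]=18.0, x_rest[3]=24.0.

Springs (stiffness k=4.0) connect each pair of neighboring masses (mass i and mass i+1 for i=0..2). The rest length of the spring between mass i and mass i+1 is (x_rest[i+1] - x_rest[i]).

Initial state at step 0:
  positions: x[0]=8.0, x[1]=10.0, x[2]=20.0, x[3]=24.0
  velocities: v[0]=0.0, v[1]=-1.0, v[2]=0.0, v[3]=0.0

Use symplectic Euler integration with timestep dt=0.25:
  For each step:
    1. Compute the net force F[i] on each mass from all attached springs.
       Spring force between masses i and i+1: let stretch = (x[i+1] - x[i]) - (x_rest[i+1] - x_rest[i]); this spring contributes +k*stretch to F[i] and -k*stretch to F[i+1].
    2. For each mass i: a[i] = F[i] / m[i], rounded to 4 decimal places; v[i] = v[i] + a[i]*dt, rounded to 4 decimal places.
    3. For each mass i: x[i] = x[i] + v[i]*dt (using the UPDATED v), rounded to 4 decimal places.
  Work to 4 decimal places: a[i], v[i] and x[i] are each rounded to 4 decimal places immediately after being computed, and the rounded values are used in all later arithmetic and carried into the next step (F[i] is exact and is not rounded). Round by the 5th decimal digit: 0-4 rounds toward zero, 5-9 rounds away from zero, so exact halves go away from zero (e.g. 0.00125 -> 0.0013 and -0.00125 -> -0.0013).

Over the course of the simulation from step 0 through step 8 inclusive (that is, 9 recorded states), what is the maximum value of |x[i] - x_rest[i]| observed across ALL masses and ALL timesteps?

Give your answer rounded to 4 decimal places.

Answer: 3.5078

Derivation:
Step 0: x=[8.0000 10.0000 20.0000 24.0000] v=[0.0000 -1.0000 0.0000 0.0000]
Step 1: x=[7.0000 11.7500 19.2500 24.5000] v=[-4.0000 7.0000 -3.0000 2.0000]
Step 2: x=[5.6875 14.1875 18.2188 25.1875] v=[-5.2500 9.7500 -4.1250 2.7500]
Step 3: x=[5.0000 15.5078 17.5547 25.6328] v=[-2.7500 5.2813 -2.6563 1.7813]
Step 4: x=[5.4395 14.7129 17.6445 25.5586] v=[1.7578 -3.1796 0.3593 -0.2968]
Step 5: x=[6.6973 12.3326 18.3572 25.0059] v=[5.0312 -9.5214 2.8506 -2.2109]
Step 6: x=[7.8639 10.0496 19.1479 24.2910] v=[4.6665 -9.1321 3.1627 -2.8596]
Step 7: x=[8.0770 9.4947 19.4442 23.7903] v=[0.8522 -2.2195 1.1851 -2.0027]
Step 8: x=[7.1445 11.0728 19.0401 23.7031] v=[-3.7301 6.3123 -1.6166 -0.3488]
Max displacement = 3.5078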